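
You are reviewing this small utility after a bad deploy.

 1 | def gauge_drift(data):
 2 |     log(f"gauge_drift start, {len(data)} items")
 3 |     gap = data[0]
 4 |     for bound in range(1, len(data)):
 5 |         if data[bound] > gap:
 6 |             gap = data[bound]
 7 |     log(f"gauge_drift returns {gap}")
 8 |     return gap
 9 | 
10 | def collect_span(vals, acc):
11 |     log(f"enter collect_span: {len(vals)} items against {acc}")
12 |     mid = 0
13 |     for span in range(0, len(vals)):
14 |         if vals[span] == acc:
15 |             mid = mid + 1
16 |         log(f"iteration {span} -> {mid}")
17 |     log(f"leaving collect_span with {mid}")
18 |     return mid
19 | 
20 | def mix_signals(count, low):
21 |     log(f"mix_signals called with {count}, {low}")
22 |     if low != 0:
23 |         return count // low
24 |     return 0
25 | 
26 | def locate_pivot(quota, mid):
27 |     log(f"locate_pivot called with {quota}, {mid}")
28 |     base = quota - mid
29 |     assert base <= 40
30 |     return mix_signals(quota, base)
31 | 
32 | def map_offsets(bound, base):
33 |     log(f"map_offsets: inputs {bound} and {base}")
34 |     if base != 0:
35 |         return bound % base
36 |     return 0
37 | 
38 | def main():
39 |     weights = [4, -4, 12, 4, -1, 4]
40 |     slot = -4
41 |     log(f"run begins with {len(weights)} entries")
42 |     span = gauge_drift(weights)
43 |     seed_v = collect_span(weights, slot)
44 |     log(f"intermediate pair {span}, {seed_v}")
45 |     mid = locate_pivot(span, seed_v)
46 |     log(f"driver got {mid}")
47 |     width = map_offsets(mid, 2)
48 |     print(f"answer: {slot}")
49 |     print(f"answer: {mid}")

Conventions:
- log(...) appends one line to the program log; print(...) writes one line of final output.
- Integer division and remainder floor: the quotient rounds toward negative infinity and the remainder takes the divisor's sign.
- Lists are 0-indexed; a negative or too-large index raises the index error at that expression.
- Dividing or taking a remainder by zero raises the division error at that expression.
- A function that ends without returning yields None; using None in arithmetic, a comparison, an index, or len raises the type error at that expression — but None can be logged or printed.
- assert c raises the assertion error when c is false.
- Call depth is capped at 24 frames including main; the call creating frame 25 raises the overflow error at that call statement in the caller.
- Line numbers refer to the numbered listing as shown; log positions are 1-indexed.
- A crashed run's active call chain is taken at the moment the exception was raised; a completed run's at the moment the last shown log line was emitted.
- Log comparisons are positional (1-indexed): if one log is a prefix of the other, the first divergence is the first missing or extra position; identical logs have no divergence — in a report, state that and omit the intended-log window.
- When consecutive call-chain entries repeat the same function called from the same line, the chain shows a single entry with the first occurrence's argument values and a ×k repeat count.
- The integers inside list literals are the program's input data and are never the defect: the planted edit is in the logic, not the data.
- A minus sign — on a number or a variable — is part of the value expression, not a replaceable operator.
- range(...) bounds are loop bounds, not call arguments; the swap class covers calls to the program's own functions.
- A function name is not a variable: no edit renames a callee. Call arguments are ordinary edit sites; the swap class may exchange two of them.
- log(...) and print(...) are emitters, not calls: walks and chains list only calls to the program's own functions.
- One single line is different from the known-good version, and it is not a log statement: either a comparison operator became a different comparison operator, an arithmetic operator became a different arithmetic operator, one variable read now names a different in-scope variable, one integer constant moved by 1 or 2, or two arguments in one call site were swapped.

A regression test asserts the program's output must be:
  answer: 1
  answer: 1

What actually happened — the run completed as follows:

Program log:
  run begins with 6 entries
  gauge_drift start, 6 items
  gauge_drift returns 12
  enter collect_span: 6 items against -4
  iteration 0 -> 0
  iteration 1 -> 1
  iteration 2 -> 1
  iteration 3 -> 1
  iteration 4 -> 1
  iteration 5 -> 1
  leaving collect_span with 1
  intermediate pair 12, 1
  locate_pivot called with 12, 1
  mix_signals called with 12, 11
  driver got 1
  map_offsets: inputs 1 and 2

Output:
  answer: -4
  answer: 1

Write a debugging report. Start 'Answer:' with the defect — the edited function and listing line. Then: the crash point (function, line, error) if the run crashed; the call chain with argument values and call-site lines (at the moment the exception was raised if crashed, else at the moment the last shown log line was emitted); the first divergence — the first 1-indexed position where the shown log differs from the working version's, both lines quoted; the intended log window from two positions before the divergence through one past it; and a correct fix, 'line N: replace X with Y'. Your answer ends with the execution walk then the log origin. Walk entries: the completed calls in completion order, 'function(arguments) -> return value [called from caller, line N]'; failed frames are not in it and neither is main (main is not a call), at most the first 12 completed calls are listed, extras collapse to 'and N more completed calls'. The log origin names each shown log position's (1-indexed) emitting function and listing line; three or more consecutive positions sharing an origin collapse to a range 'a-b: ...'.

Answer: the defect is in main at line 48.
The tell: Every logged value matches the working version; the printed result is what differs.
Call chain: main -> map_offsets(1, 2) (called at line 47).
First divergence: none (the log streams are identical).
Execution walk:
  gauge_drift([4, -4, 12, 4, -1, 4]) -> 12  [called from main, line 42]
  collect_span([4, -4, 12, 4, -1, 4], -4) -> 1  [called from main, line 43]
  mix_signals(12, 11) -> 1  [called from locate_pivot, line 30]
  locate_pivot(12, 1) -> 1  [called from main, line 45]
  map_offsets(1, 2) -> 1  [called from main, line 47]
Log origin:
  1: from main, line 41
  2: from gauge_drift, line 2
  3: from gauge_drift, line 7
  4: from collect_span, line 11
  5-10: from collect_span, line 16
  11: from collect_span, line 17
  12: from main, line 44
  13: from locate_pivot, line 27
  14: from mix_signals, line 21
  15: from main, line 46
  16: from map_offsets, line 33
A correct fix: line 48: replace `slot` with `width`.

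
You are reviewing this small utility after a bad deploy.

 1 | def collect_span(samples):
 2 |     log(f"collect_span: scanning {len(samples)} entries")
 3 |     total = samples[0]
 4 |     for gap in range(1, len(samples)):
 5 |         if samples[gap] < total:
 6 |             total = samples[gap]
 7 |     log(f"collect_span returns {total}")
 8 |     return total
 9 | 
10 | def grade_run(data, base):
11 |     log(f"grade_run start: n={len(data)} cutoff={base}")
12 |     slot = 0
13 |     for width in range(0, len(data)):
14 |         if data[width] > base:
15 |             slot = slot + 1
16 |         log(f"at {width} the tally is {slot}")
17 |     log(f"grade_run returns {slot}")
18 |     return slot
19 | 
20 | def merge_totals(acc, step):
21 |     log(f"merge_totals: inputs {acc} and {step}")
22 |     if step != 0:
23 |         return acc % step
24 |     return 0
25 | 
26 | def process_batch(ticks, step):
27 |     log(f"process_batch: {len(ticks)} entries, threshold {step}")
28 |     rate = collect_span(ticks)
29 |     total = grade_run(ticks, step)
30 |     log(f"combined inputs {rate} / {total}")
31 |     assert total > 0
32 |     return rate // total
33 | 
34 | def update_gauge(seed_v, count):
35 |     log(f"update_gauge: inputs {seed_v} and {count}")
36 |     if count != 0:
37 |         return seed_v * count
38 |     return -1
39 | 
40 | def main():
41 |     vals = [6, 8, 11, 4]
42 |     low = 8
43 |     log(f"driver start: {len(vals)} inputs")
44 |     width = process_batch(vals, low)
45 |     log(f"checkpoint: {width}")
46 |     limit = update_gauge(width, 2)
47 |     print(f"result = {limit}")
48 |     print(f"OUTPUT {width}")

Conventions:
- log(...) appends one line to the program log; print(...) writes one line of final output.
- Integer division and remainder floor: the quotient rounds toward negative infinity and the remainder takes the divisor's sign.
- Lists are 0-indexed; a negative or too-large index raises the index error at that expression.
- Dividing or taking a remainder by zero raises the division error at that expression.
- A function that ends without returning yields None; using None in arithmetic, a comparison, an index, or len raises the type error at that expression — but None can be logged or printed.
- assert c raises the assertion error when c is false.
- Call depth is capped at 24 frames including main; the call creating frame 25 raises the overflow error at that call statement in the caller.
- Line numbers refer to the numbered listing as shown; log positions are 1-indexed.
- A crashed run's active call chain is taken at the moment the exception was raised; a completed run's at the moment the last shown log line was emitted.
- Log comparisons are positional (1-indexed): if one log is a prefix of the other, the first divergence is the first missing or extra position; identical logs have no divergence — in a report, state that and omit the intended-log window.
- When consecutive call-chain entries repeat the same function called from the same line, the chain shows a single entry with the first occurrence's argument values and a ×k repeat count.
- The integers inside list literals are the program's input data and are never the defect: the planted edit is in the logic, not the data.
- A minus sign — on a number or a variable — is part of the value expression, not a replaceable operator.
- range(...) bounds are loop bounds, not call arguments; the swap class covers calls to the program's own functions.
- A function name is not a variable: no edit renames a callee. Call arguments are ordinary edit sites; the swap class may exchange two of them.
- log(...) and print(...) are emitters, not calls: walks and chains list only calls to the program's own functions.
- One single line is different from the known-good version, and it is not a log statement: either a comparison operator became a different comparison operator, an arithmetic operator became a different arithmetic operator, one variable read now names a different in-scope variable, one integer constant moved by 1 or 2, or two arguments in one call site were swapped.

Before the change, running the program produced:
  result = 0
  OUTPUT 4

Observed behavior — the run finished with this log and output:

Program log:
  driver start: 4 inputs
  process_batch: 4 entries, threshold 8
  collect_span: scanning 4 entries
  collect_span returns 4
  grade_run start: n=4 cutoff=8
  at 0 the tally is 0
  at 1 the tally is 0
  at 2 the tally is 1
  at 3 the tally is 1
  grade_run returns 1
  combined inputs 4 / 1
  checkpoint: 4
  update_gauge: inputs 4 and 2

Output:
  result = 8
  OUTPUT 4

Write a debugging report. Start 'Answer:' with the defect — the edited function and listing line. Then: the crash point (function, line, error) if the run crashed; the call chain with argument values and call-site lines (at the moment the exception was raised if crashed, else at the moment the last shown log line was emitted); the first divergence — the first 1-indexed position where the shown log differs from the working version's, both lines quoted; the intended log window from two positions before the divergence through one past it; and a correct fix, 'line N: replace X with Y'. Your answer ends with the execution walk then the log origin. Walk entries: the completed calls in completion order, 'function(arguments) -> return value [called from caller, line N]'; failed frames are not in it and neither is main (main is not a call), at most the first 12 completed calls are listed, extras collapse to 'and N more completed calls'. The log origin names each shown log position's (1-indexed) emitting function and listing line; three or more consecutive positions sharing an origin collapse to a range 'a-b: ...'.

Answer: the defect is in update_gauge at line 37.
Key observation: The logs agree in full; only the final output differs.
Call chain: main -> update_gauge(4, 2) (called at line 46).
First divergence: none; the two logs match at every position.
Execution walk:
  collect_span([6, 8, 11, 4]) -> 4  [called from process_batch, line 28]
  grade_run([6, 8, 11, 4], 8) -> 1  [called from process_batch, line 29]
  process_batch([6, 8, 11, 4], 8) -> 4  [called from main, line 44]
  update_gauge(4, 2) -> 8  [called from main, line 46]
Origin of each log line:
  1: from main, line 43
  2: from process_batch, line 27
  3: from collect_span, line 2
  4: from collect_span, line 7
  5: from grade_run, line 11
  6-9: from grade_run, line 16
  10: from grade_run, line 17
  11: from process_batch, line 30
  12: from main, line 45
  13: from update_gauge, line 35
A correct fix: line 37: replace `*` with `%`.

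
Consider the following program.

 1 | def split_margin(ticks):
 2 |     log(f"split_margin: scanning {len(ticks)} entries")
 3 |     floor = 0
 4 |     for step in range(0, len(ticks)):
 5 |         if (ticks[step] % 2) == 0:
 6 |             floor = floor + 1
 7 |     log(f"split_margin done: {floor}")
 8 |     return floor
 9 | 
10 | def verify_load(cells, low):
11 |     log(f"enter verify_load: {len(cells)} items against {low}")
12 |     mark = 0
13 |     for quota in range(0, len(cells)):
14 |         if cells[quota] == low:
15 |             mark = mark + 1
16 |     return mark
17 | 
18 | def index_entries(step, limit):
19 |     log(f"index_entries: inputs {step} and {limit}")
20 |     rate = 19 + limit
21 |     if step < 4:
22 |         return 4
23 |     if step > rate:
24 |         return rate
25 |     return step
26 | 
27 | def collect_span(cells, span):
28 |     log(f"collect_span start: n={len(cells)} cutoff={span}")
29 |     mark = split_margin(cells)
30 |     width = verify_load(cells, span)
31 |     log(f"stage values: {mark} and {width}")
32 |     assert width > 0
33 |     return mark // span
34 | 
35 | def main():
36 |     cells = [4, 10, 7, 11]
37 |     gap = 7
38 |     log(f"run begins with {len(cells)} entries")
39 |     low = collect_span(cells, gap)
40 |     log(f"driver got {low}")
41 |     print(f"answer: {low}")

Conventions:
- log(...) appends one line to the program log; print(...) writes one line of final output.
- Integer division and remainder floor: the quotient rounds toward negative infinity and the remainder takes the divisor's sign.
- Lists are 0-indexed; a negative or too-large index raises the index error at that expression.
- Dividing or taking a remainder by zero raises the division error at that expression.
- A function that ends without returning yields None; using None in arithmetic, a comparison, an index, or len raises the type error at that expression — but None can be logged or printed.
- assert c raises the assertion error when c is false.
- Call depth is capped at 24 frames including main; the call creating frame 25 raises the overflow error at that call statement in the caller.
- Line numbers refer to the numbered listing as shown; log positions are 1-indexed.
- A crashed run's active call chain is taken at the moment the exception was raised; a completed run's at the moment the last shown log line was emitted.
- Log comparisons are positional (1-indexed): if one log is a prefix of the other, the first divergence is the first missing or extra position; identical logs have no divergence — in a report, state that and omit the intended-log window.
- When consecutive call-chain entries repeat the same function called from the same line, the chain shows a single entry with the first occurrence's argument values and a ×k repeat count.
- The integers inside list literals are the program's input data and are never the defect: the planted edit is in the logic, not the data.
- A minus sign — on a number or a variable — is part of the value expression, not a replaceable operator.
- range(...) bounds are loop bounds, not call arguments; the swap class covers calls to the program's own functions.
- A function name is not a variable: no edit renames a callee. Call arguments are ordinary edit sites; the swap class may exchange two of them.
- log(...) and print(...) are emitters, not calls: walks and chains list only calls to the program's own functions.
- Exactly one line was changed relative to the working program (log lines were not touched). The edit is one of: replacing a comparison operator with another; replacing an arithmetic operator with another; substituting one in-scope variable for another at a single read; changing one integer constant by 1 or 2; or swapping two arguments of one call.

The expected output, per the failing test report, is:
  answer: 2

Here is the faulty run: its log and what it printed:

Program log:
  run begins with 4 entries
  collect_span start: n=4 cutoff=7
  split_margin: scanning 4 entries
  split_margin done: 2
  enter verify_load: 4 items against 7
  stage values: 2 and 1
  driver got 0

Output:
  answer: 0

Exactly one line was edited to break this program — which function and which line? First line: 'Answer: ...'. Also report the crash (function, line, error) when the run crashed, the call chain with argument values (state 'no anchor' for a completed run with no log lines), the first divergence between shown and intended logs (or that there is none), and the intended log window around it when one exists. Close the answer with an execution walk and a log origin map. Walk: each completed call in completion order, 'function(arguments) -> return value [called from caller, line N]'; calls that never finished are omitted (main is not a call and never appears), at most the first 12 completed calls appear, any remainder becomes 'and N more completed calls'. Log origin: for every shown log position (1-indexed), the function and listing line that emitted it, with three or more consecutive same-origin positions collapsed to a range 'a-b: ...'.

Answer: the defect is in collect_span at line 33.
Key observation: Log line 7 is where behavior first shows: 'driver got 0' appears instead of 'driver got 2'.
Call chain: main.
First divergence: position 7 — shown 'driver got 0', intended 'driver got 2'.
Intended log window:
  5: enter verify_load: 4 items against 7
  6: stage values: 2 and 1
  7: driver got 2
Execution walk:
  split_margin([4, 10, 7, 11]) -> 2  [called from collect_span, line 29]
  verify_load([4, 10, 7, 11], 7) -> 1  [called from collect_span, line 30]
  collect_span([4, 10, 7, 11], 7) -> 0  [called from main, line 39]
Log line origins:
  1: logged in main at line 38
  2: logged in collect_span at line 28
  3: logged in split_margin at line 2
  4: logged in split_margin at line 7
  5: logged in verify_load at line 11
  6: logged in collect_span at line 31
  7: logged in main at line 40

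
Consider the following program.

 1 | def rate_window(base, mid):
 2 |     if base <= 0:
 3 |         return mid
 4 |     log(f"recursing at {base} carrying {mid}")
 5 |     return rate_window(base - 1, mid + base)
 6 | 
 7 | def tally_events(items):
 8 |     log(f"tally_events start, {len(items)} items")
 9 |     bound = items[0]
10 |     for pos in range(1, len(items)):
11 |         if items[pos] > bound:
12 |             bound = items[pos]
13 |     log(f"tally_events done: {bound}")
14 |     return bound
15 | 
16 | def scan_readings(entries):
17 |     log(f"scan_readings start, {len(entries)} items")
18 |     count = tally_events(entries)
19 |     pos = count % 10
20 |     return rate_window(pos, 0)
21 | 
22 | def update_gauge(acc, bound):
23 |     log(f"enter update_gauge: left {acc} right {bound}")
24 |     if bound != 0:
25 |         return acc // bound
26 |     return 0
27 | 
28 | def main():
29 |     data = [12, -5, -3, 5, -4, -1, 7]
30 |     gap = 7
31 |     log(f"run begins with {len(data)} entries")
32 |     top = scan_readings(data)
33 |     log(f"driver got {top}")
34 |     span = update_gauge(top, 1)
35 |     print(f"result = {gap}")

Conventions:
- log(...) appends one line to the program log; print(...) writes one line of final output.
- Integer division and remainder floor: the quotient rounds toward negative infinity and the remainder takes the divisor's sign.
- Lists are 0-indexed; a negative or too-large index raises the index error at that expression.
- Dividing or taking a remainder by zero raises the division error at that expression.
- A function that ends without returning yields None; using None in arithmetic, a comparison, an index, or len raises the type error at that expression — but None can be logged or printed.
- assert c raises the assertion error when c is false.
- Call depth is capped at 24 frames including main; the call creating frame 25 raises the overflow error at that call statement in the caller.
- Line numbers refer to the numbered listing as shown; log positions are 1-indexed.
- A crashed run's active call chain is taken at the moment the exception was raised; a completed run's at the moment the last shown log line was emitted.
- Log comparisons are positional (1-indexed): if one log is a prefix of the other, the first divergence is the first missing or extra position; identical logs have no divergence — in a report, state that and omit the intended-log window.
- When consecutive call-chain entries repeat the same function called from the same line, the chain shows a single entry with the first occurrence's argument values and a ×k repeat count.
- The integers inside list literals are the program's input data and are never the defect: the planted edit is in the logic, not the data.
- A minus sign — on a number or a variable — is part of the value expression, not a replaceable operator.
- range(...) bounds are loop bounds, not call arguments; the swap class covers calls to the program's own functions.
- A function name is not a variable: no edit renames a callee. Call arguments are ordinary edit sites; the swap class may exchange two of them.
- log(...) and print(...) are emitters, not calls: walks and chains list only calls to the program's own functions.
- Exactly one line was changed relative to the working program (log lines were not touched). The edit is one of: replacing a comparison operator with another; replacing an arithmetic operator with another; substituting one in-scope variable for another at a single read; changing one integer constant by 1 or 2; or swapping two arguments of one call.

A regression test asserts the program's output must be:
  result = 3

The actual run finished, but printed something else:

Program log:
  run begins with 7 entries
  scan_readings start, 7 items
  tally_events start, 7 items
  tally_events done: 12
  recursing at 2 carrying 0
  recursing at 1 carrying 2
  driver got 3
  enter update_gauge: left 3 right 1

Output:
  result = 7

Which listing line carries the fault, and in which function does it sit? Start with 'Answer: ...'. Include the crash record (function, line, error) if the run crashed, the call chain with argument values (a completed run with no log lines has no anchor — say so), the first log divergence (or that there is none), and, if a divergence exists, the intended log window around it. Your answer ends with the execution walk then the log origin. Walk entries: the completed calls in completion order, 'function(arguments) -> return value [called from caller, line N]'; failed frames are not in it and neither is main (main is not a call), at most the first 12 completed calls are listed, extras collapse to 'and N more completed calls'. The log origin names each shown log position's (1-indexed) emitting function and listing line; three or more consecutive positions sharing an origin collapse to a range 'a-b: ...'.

Answer: the defect is in main at line 35.
Key observation: Log streams are identical — the defect surfaces only in the printed output.
Call chain: main -> update_gauge(3, 1) (called at line 34).
First divergence: none; the two logs match at every position.
Execution walk:
  tally_events([12, -5, -3, 5, -4, -1, 7]) -> 12  [called from scan_readings, line 18]
  rate_window(0, 3) -> 3  [called from rate_window, line 5]
  rate_window(1, 2) -> 3  [called from rate_window, line 5]
  rate_window(2, 0) -> 3  [called from scan_readings, line 20]
  scan_readings([12, -5, -3, 5, -4, -1, 7]) -> 3  [called from main, line 32]
  update_gauge(3, 1) -> 3  [called from main, line 34]
Origin of each log line:
  1: logged in main at line 31
  2: logged in scan_readings at line 17
  3: logged in tally_events at line 8
  4: logged in tally_events at line 13
  5: logged in rate_window at line 4
  6: logged in rate_window at line 4
  7: logged in main at line 33
  8: logged in update_gauge at line 23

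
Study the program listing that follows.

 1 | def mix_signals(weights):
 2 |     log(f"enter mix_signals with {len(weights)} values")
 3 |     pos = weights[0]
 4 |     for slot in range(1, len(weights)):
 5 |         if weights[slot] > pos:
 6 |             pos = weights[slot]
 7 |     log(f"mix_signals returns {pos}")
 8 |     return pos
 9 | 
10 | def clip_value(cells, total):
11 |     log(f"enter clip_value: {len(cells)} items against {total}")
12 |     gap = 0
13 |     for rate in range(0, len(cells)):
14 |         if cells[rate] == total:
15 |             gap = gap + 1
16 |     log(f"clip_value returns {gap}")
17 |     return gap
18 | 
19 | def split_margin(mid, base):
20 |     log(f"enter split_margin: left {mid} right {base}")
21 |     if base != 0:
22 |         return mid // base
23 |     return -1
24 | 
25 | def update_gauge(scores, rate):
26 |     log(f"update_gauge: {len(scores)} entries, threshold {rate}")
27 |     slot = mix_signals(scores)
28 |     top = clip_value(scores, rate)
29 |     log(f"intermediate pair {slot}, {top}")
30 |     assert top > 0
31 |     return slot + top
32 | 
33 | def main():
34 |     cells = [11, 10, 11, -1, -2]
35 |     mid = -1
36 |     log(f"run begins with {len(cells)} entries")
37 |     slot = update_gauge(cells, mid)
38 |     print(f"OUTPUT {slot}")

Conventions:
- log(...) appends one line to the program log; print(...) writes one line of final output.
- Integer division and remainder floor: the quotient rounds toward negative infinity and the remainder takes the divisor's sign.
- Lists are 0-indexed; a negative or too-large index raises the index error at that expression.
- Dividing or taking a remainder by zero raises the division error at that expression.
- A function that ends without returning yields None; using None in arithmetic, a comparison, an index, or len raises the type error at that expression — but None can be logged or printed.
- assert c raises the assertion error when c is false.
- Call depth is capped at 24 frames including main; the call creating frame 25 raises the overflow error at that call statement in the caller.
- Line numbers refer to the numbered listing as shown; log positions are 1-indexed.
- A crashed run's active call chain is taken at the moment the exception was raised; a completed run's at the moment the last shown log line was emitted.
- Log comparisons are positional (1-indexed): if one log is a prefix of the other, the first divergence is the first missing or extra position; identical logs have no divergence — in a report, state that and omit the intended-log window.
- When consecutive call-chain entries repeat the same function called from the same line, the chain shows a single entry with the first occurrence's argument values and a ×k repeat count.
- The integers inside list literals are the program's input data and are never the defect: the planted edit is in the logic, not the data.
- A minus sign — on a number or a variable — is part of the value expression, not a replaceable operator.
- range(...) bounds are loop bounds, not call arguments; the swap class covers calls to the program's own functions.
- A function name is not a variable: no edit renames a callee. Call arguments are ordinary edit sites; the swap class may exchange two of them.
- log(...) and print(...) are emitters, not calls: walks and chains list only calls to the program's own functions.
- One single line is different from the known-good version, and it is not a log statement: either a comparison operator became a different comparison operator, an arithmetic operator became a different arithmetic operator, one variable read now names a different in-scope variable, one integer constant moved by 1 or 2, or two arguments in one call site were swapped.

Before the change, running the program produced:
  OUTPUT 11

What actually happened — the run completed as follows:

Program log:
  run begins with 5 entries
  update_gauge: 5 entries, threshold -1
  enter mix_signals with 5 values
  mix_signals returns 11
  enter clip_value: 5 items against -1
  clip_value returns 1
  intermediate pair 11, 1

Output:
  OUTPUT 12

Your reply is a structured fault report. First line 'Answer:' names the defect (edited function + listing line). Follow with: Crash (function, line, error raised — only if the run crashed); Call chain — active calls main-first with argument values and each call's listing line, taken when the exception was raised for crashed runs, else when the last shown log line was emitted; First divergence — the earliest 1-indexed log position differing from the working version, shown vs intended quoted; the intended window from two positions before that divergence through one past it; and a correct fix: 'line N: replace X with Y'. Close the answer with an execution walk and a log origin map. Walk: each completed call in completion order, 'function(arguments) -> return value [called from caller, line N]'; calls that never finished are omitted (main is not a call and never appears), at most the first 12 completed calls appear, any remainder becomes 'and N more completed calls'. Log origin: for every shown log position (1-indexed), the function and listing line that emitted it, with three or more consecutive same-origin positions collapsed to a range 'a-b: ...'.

Answer: the defect is in update_gauge at line 31.
Key observation: Nothing in the log betrays the bug — only the output does.
Call chain: main -> update_gauge([11, 10, 11, -1, -2], -1) (called at line 37).
First divergence: none; the two logs match at every position.
Execution walk:
  mix_signals([11, 10, 11, -1, -2]) -> 11  [called from update_gauge, line 27]
  clip_value([11, 10, 11, -1, -2], -1) -> 1  [called from update_gauge, line 28]
  update_gauge([11, 10, 11, -1, -2], -1) -> 12  [called from main, line 37]
Log origin:
  1: logged in main at line 36
  2: logged in update_gauge at line 26
  3: logged in mix_signals at line 2
  4: logged in mix_signals at line 7
  5: logged in clip_value at line 11
  6: logged in clip_value at line 16
  7: logged in update_gauge at line 29
A correct fix: line 31: replace `+` with `//`.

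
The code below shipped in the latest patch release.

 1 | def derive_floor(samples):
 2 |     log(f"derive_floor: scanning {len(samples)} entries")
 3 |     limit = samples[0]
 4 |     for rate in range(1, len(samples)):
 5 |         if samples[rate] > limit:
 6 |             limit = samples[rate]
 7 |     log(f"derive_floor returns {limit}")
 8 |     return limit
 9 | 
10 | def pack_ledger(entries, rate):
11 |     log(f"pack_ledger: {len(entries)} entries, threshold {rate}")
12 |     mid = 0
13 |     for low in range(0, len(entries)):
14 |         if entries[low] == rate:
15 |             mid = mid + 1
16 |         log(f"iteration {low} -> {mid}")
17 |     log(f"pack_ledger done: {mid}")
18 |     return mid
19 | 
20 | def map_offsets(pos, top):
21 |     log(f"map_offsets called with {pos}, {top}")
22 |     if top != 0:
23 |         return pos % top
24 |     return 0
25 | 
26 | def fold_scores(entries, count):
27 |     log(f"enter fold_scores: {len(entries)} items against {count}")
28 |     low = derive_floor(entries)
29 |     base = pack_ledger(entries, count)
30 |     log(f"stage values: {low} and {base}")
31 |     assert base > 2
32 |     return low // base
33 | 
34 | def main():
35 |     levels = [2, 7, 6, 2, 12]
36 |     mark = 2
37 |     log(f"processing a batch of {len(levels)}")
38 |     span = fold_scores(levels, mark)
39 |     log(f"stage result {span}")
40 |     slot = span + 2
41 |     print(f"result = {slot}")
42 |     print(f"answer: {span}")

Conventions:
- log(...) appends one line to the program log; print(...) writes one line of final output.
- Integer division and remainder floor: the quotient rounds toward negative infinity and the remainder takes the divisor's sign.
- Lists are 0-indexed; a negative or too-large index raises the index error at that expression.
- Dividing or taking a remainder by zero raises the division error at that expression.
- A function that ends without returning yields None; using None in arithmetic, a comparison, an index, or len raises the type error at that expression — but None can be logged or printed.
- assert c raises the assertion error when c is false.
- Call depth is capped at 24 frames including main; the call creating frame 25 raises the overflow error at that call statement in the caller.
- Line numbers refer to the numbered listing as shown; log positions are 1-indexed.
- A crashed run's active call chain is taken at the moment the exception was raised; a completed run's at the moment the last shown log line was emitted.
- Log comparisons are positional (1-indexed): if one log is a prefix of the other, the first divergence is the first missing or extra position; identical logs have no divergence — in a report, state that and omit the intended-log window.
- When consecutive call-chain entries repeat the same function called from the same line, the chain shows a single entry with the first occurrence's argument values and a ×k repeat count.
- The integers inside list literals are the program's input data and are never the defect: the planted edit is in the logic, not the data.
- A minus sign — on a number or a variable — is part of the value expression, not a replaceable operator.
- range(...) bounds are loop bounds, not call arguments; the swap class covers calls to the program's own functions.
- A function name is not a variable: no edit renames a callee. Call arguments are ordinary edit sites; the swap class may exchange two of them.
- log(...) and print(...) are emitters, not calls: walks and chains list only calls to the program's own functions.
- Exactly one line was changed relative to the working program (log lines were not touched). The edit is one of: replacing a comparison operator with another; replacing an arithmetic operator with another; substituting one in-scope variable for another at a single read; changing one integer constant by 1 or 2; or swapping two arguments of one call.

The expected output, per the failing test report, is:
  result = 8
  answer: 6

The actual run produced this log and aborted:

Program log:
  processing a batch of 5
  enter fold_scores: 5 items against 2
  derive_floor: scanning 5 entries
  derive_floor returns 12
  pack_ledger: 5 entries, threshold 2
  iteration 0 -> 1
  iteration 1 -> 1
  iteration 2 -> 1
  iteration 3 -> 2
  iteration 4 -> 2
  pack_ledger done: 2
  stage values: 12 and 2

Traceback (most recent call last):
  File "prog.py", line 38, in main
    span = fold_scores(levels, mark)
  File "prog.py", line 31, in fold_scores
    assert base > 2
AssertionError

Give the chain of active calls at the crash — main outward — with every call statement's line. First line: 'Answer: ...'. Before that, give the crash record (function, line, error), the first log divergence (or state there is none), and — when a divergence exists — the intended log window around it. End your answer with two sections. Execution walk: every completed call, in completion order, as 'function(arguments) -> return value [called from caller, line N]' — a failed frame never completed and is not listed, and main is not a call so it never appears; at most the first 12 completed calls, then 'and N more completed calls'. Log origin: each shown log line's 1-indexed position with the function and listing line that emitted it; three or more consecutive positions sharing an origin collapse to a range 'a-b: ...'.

Answer: main -> fold_scores (called at line 38).
Key fact: After 12 matching log lines the faulty run goes silent, while the working version continues with 'stage result 6'.
Crash: fold_scores, line 31, AssertionError.
First divergence: position 13 — the faulty run's log ends after 12 lines; the working version continues with 'stage result 6'.
Intended log window:
  11: pack_ledger done: 2
  12: stage values: 12 and 2
  13: stage result 6
Execution walk:
  derive_floor([2, 7, 6, 2, 12]) -> 12  [called from fold_scores, line 28]
  pack_ledger([2, 7, 6, 2, 12], 2) -> 2  [called from fold_scores, line 29]
Log line origins:
  1: logged in main at line 37
  2: logged in fold_scores at line 27
  3: logged in derive_floor at line 2
  4: logged in derive_floor at line 7
  5: logged in pack_ledger at line 11
  6-10: logged in pack_ledger at line 16
  11: logged in pack_ledger at line 17
  12: logged in fold_scores at line 30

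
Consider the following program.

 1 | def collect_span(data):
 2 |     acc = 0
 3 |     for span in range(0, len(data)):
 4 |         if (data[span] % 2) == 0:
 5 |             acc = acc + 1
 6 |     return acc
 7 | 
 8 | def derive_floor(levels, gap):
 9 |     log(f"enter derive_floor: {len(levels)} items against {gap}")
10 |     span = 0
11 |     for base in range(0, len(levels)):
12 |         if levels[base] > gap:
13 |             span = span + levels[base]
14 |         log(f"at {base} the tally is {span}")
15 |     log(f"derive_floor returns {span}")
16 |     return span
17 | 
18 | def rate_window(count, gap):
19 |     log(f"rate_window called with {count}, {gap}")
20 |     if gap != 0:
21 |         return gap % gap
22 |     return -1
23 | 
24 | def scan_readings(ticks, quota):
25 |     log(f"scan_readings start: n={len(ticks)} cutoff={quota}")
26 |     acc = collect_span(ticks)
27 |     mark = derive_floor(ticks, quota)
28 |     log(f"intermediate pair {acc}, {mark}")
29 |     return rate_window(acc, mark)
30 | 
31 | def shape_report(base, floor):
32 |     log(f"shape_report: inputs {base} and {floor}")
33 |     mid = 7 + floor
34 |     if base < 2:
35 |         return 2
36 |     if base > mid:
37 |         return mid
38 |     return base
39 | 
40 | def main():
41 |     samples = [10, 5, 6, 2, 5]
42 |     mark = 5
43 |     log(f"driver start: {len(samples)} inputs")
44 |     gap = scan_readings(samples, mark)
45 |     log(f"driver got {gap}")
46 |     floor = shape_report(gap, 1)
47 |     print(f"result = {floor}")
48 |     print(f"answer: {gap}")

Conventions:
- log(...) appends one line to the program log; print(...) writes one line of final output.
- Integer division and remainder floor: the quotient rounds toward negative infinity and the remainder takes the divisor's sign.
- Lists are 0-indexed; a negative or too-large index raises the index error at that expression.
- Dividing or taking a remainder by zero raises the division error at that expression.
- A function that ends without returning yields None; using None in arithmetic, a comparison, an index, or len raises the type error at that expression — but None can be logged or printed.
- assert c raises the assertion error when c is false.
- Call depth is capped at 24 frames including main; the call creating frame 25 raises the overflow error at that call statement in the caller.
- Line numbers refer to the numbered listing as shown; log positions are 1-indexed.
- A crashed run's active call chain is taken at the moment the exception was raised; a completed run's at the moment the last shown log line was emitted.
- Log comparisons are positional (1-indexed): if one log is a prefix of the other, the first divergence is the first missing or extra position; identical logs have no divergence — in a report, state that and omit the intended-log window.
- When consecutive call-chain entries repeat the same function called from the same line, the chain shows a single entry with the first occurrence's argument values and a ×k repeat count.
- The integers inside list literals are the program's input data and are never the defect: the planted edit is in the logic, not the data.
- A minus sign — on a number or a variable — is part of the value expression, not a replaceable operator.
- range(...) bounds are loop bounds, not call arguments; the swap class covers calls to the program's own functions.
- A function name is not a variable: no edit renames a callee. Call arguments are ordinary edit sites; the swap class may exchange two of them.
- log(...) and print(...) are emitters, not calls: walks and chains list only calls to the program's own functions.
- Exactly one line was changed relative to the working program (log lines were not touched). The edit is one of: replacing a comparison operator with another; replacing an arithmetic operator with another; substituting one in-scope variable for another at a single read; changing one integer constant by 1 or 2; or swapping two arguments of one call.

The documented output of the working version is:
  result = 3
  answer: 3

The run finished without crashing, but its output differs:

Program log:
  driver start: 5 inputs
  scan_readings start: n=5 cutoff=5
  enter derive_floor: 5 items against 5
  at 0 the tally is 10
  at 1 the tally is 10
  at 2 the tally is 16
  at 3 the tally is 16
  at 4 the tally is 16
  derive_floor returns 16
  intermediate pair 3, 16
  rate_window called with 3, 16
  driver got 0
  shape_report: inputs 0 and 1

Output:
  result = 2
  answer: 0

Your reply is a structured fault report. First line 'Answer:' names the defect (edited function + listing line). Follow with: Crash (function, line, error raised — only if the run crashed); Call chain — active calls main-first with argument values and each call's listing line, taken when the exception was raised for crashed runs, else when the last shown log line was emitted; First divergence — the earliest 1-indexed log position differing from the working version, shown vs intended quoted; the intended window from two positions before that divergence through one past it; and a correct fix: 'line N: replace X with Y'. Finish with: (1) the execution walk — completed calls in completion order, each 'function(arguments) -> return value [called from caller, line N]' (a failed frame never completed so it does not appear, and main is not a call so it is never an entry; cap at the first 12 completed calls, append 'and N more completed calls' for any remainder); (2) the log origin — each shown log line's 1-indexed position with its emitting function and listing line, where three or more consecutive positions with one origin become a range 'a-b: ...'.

Answer: the defect is in rate_window at line 21.
The tell: Log line 12 is where behavior first shows: 'driver got 0' appears instead of 'driver got 3'.
Call chain: main -> shape_report(0, 1) (called at line 46).
First divergence: at position 12 the run shows 'driver got 0' where the working version logs 'driver got 3'.
Intended log window:
  10: intermediate pair 3, 16
  11: rate_window called with 3, 16
  12: driver got 3
  13: shape_report: inputs 3 and 1
Execution walk:
  collect_span([10, 5, 6, 2, 5]) -> 3  [called from scan_readings, line 26]
  derive_floor([10, 5, 6, 2, 5], 5) -> 16  [called from scan_readings, line 27]
  rate_window(3, 16) -> 0  [called from scan_readings, line 29]
  scan_readings([10, 5, 6, 2, 5], 5) -> 0  [called from main, line 44]
  shape_report(0, 1) -> 2  [called from main, line 46]
Origin of each log line:
  1 — main, line 43
  2 — scan_readings, line 25
  3 — derive_floor, line 9
  4-8 — derive_floor, line 14
  9 — derive_floor, line 15
  10 — scan_readings, line 28
  11 — rate_window, line 19
  12 — main, line 45
  13 — shape_report, line 32
A correct fix: line 21: replace `gap % gap` with `count % gap`.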